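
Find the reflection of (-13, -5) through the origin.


Reflection through origin: (x, y) -> (-x, -y)
(-13, -5) -> (13, 5)

(13, 5)


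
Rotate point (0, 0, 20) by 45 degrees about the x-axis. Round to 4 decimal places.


x' = 0
y' = 0*cos(45) - 20*sin(45) = -14.1421
z' = 0*sin(45) + 20*cos(45) = 14.1421

(0, -14.1421, 14.1421)


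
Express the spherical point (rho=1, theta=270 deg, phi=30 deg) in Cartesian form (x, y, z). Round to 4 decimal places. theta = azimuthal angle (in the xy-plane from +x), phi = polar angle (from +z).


x = 1 * sin(30) * cos(270) = 0
y = 1 * sin(30) * sin(270) = -0.5
z = 1 * cos(30) = 0.866

(0, -0.5, 0.866)


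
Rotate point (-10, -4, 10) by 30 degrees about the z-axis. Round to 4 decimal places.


x' = -10*cos(30) - -4*sin(30) = -6.6603
y' = -10*sin(30) + -4*cos(30) = -8.4641
z' = 10

(-6.6603, -8.4641, 10)


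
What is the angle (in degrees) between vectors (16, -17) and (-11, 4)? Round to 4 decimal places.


dot = 16*-11 + -17*4 = -244
|u| = 23.3452, |v| = 11.7047
cos(angle) = -0.893
angle = 153.2474 degrees

153.2474 degrees


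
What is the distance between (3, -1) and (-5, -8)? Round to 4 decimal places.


d = sqrt((-5-3)^2 + (-8--1)^2) = 10.6301

10.6301


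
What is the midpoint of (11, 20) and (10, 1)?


Midpoint = ((11+10)/2, (20+1)/2) = (10.5, 10.5)

(10.5, 10.5)


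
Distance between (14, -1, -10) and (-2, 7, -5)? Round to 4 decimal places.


d = sqrt((-2-14)^2 + (7--1)^2 + (-5--10)^2) = 18.5742

18.5742


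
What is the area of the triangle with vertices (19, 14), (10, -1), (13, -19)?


Area = |x1(y2-y3) + x2(y3-y1) + x3(y1-y2)| / 2
= |19*(-1--19) + 10*(-19-14) + 13*(14--1)| / 2
= 103.5

103.5


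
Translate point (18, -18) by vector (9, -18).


Translation: (x+dx, y+dy) = (18+9, -18+-18) = (27, -36)

(27, -36)


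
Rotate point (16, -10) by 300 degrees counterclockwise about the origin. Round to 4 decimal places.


x' = 16*cos(300) - -10*sin(300) = -0.6603
y' = 16*sin(300) + -10*cos(300) = -18.8564

(-0.6603, -18.8564)


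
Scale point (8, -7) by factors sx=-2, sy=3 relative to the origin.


Scaling: (x*sx, y*sy) = (8*-2, -7*3) = (-16, -21)

(-16, -21)


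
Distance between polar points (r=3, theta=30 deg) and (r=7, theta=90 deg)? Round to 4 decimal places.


d = sqrt(r1^2 + r2^2 - 2*r1*r2*cos(t2-t1))
d = sqrt(3^2 + 7^2 - 2*3*7*cos(90-30)) = 6.0828

6.0828


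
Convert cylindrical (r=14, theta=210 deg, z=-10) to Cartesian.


x = 14 * cos(210) = -12.1244
y = 14 * sin(210) = -7
z = -10

(-12.1244, -7, -10)


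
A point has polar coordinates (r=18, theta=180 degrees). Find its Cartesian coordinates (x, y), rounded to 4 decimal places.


x = 18 * cos(180) = -18
y = 18 * sin(180) = 0

(-18, 0)


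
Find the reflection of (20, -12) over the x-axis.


Reflection across x-axis: (x, y) -> (x, -y)
(20, -12) -> (20, 12)

(20, 12)


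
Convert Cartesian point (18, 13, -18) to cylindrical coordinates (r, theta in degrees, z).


r = sqrt(18^2 + 13^2) = 22.2036
theta = atan2(13, 18) = 35.8377 deg
z = -18

r = 22.2036, theta = 35.8377 deg, z = -18


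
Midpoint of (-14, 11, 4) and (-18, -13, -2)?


Midpoint = ((-14+-18)/2, (11+-13)/2, (4+-2)/2) = (-16, -1, 1)

(-16, -1, 1)


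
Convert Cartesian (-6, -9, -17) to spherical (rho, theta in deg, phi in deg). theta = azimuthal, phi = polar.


rho = sqrt((-6)^2 + (-9)^2 + (-17)^2) = 20.1494
theta = atan2(-9, -6) = 236.3099 deg
phi = acos(-17/20.1494) = 147.5325 deg

rho = 20.1494, theta = 236.3099 deg, phi = 147.5325 deg


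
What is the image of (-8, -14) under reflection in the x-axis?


Reflection across x-axis: (x, y) -> (x, -y)
(-8, -14) -> (-8, 14)

(-8, 14)


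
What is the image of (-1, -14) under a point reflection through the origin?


Reflection through origin: (x, y) -> (-x, -y)
(-1, -14) -> (1, 14)

(1, 14)


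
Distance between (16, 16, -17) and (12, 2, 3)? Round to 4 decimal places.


d = sqrt((12-16)^2 + (2-16)^2 + (3--17)^2) = 24.7386

24.7386


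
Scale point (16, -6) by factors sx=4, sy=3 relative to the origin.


Scaling: (x*sx, y*sy) = (16*4, -6*3) = (64, -18)

(64, -18)


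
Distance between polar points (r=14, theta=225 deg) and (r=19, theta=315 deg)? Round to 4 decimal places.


d = sqrt(r1^2 + r2^2 - 2*r1*r2*cos(t2-t1))
d = sqrt(14^2 + 19^2 - 2*14*19*cos(315-225)) = 23.6008

23.6008


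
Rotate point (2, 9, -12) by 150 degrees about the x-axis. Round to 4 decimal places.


x' = 2
y' = 9*cos(150) - -12*sin(150) = -1.7942
z' = 9*sin(150) + -12*cos(150) = 14.8923

(2, -1.7942, 14.8923)


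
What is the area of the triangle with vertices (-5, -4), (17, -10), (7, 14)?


Area = |x1(y2-y3) + x2(y3-y1) + x3(y1-y2)| / 2
= |-5*(-10-14) + 17*(14--4) + 7*(-4--10)| / 2
= 234

234


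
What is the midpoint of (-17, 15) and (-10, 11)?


Midpoint = ((-17+-10)/2, (15+11)/2) = (-13.5, 13)

(-13.5, 13)


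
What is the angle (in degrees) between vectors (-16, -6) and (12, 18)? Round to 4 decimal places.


dot = -16*12 + -6*18 = -300
|u| = 17.088, |v| = 21.6333
cos(angle) = -0.8115
angle = 144.2461 degrees

144.2461 degrees


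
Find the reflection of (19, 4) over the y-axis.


Reflection across y-axis: (x, y) -> (-x, y)
(19, 4) -> (-19, 4)

(-19, 4)


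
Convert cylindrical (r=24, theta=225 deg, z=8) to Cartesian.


x = 24 * cos(225) = -16.9706
y = 24 * sin(225) = -16.9706
z = 8

(-16.9706, -16.9706, 8)


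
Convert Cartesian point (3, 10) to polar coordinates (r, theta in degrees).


r = sqrt(3^2 + 10^2) = 10.4403
theta = atan2(10, 3) = 73.3008 degrees

r = 10.4403, theta = 73.3008 degrees


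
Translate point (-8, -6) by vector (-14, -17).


Translation: (x+dx, y+dy) = (-8+-14, -6+-17) = (-22, -23)

(-22, -23)


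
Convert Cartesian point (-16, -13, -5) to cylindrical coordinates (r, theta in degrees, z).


r = sqrt((-16)^2 + (-13)^2) = 20.6155
theta = atan2(-13, -16) = 219.0939 deg
z = -5

r = 20.6155, theta = 219.0939 deg, z = -5


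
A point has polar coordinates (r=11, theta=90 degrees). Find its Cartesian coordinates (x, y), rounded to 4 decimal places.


x = 11 * cos(90) = 0
y = 11 * sin(90) = 11

(0, 11)


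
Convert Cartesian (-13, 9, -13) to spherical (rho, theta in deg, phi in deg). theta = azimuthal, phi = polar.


rho = sqrt((-13)^2 + 9^2 + (-13)^2) = 20.4695
theta = atan2(9, -13) = 145.3048 deg
phi = acos(-13/20.4695) = 129.4268 deg

rho = 20.4695, theta = 145.3048 deg, phi = 129.4268 deg


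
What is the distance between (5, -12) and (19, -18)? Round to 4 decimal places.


d = sqrt((19-5)^2 + (-18--12)^2) = 15.2315

15.2315


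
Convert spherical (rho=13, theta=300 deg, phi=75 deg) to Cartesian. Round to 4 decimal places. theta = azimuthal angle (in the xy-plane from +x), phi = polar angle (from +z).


x = 13 * sin(75) * cos(300) = 6.2785
y = 13 * sin(75) * sin(300) = -10.8747
z = 13 * cos(75) = 3.3646

(6.2785, -10.8747, 3.3646)


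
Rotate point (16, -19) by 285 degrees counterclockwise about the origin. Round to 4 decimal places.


x' = 16*cos(285) - -19*sin(285) = -14.2115
y' = 16*sin(285) + -19*cos(285) = -20.3724

(-14.2115, -20.3724)


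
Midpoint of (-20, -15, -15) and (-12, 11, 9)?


Midpoint = ((-20+-12)/2, (-15+11)/2, (-15+9)/2) = (-16, -2, -3)

(-16, -2, -3)


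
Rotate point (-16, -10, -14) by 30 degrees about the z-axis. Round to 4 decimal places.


x' = -16*cos(30) - -10*sin(30) = -8.8564
y' = -16*sin(30) + -10*cos(30) = -16.6603
z' = -14

(-8.8564, -16.6603, -14)


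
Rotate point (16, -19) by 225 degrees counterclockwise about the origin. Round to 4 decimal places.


x' = 16*cos(225) - -19*sin(225) = -24.7487
y' = 16*sin(225) + -19*cos(225) = 2.1213

(-24.7487, 2.1213)


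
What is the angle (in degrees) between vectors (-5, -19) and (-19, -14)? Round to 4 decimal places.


dot = -5*-19 + -19*-14 = 361
|u| = 19.6469, |v| = 23.6008
cos(angle) = 0.7785
angle = 38.8721 degrees

38.8721 degrees


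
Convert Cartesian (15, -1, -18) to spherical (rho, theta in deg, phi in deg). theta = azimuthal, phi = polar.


rho = sqrt(15^2 + (-1)^2 + (-18)^2) = 23.4521
theta = atan2(-1, 15) = 356.1859 deg
phi = acos(-18/23.4521) = 140.1319 deg

rho = 23.4521, theta = 356.1859 deg, phi = 140.1319 deg


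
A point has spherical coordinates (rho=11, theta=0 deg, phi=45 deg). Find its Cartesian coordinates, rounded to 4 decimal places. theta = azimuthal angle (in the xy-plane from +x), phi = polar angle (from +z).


x = 11 * sin(45) * cos(0) = 7.7782
y = 11 * sin(45) * sin(0) = 0
z = 11 * cos(45) = 7.7782

(7.7782, 0, 7.7782)


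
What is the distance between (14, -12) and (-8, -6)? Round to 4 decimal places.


d = sqrt((-8-14)^2 + (-6--12)^2) = 22.8035

22.8035


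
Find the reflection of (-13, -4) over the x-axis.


Reflection across x-axis: (x, y) -> (x, -y)
(-13, -4) -> (-13, 4)

(-13, 4)


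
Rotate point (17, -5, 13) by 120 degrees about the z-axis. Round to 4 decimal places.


x' = 17*cos(120) - -5*sin(120) = -4.1699
y' = 17*sin(120) + -5*cos(120) = 17.2224
z' = 13

(-4.1699, 17.2224, 13)


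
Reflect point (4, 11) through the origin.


Reflection through origin: (x, y) -> (-x, -y)
(4, 11) -> (-4, -11)

(-4, -11)


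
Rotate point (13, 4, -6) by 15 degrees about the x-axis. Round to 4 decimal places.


x' = 13
y' = 4*cos(15) - -6*sin(15) = 5.4166
z' = 4*sin(15) + -6*cos(15) = -4.7603

(13, 5.4166, -4.7603)


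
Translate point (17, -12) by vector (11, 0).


Translation: (x+dx, y+dy) = (17+11, -12+0) = (28, -12)

(28, -12)


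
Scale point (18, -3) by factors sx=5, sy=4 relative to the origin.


Scaling: (x*sx, y*sy) = (18*5, -3*4) = (90, -12)

(90, -12)


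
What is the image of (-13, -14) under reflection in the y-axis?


Reflection across y-axis: (x, y) -> (-x, y)
(-13, -14) -> (13, -14)

(13, -14)


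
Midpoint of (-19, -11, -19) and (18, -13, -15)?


Midpoint = ((-19+18)/2, (-11+-13)/2, (-19+-15)/2) = (-0.5, -12, -17)

(-0.5, -12, -17)


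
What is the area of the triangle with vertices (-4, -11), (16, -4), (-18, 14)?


Area = |x1(y2-y3) + x2(y3-y1) + x3(y1-y2)| / 2
= |-4*(-4-14) + 16*(14--11) + -18*(-11--4)| / 2
= 299

299


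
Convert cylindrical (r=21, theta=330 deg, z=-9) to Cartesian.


x = 21 * cos(330) = 18.1865
y = 21 * sin(330) = -10.5
z = -9

(18.1865, -10.5, -9)


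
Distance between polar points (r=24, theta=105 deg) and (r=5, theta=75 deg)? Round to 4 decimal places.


d = sqrt(r1^2 + r2^2 - 2*r1*r2*cos(t2-t1))
d = sqrt(24^2 + 5^2 - 2*24*5*cos(75-105)) = 19.8281

19.8281


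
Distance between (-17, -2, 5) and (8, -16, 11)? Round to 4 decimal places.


d = sqrt((8--17)^2 + (-16--2)^2 + (11-5)^2) = 29.2746

29.2746


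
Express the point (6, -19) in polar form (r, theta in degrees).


r = sqrt(6^2 + (-19)^2) = 19.9249
theta = atan2(-19, 6) = 287.5256 degrees

r = 19.9249, theta = 287.5256 degrees


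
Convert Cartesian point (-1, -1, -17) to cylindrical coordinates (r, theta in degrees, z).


r = sqrt((-1)^2 + (-1)^2) = 1.4142
theta = atan2(-1, -1) = 225 deg
z = -17

r = 1.4142, theta = 225 deg, z = -17


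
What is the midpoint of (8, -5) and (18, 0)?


Midpoint = ((8+18)/2, (-5+0)/2) = (13, -2.5)

(13, -2.5)


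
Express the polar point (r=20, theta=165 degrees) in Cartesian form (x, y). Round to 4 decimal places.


x = 20 * cos(165) = -19.3185
y = 20 * sin(165) = 5.1764

(-19.3185, 5.1764)


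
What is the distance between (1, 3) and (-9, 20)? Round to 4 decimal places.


d = sqrt((-9-1)^2 + (20-3)^2) = 19.7231

19.7231


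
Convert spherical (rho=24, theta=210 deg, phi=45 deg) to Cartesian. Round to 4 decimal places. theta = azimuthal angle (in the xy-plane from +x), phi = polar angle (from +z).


x = 24 * sin(45) * cos(210) = -14.6969
y = 24 * sin(45) * sin(210) = -8.4853
z = 24 * cos(45) = 16.9706

(-14.6969, -8.4853, 16.9706)


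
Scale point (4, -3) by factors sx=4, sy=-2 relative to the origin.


Scaling: (x*sx, y*sy) = (4*4, -3*-2) = (16, 6)

(16, 6)


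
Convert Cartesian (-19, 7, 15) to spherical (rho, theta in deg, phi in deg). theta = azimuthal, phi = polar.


rho = sqrt((-19)^2 + 7^2 + 15^2) = 25.1992
theta = atan2(7, -19) = 159.7751 deg
phi = acos(15/25.1992) = 53.4691 deg

rho = 25.1992, theta = 159.7751 deg, phi = 53.4691 deg


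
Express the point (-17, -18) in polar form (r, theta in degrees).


r = sqrt((-17)^2 + (-18)^2) = 24.7588
theta = atan2(-18, -17) = 226.6366 degrees

r = 24.7588, theta = 226.6366 degrees


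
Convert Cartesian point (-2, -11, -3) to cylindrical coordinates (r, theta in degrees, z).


r = sqrt((-2)^2 + (-11)^2) = 11.1803
theta = atan2(-11, -2) = 259.6952 deg
z = -3

r = 11.1803, theta = 259.6952 deg, z = -3


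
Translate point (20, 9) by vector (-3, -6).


Translation: (x+dx, y+dy) = (20+-3, 9+-6) = (17, 3)

(17, 3)


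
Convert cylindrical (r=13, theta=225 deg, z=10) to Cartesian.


x = 13 * cos(225) = -9.1924
y = 13 * sin(225) = -9.1924
z = 10

(-9.1924, -9.1924, 10)


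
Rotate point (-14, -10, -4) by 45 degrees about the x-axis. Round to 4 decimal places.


x' = -14
y' = -10*cos(45) - -4*sin(45) = -4.2426
z' = -10*sin(45) + -4*cos(45) = -9.8995

(-14, -4.2426, -9.8995)


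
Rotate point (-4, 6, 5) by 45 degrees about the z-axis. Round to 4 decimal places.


x' = -4*cos(45) - 6*sin(45) = -7.0711
y' = -4*sin(45) + 6*cos(45) = 1.4142
z' = 5

(-7.0711, 1.4142, 5)


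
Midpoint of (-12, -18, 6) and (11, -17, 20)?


Midpoint = ((-12+11)/2, (-18+-17)/2, (6+20)/2) = (-0.5, -17.5, 13)

(-0.5, -17.5, 13)


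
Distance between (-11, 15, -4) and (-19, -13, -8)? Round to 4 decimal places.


d = sqrt((-19--11)^2 + (-13-15)^2 + (-8--4)^2) = 29.3939

29.3939


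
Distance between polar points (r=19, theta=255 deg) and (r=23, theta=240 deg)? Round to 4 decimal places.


d = sqrt(r1^2 + r2^2 - 2*r1*r2*cos(t2-t1))
d = sqrt(19^2 + 23^2 - 2*19*23*cos(240-255)) = 6.7662

6.7662


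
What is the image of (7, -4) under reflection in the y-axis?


Reflection across y-axis: (x, y) -> (-x, y)
(7, -4) -> (-7, -4)

(-7, -4)


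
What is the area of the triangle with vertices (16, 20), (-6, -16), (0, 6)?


Area = |x1(y2-y3) + x2(y3-y1) + x3(y1-y2)| / 2
= |16*(-16-6) + -6*(6-20) + 0*(20--16)| / 2
= 134

134


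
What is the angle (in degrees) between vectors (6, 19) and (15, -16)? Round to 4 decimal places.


dot = 6*15 + 19*-16 = -214
|u| = 19.9249, |v| = 21.9317
cos(angle) = -0.4897
angle = 119.322 degrees

119.322 degrees


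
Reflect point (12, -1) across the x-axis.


Reflection across x-axis: (x, y) -> (x, -y)
(12, -1) -> (12, 1)

(12, 1)


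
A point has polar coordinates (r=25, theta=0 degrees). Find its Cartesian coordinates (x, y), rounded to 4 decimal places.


x = 25 * cos(0) = 25
y = 25 * sin(0) = 0

(25, 0)


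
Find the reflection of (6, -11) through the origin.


Reflection through origin: (x, y) -> (-x, -y)
(6, -11) -> (-6, 11)

(-6, 11)


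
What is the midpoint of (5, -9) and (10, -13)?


Midpoint = ((5+10)/2, (-9+-13)/2) = (7.5, -11)

(7.5, -11)


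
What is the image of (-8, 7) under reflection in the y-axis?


Reflection across y-axis: (x, y) -> (-x, y)
(-8, 7) -> (8, 7)

(8, 7)


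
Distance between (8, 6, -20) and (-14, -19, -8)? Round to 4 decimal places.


d = sqrt((-14-8)^2 + (-19-6)^2 + (-8--20)^2) = 35.3977

35.3977


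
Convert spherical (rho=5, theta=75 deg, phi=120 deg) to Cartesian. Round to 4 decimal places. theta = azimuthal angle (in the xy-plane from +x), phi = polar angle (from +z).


x = 5 * sin(120) * cos(75) = 1.1207
y = 5 * sin(120) * sin(75) = 4.1826
z = 5 * cos(120) = -2.5

(1.1207, 4.1826, -2.5)


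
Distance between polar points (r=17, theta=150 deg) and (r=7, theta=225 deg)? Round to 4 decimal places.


d = sqrt(r1^2 + r2^2 - 2*r1*r2*cos(t2-t1))
d = sqrt(17^2 + 7^2 - 2*17*7*cos(225-150)) = 16.6253

16.6253


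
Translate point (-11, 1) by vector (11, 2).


Translation: (x+dx, y+dy) = (-11+11, 1+2) = (0, 3)

(0, 3)


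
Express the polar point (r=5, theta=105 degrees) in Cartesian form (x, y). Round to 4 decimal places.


x = 5 * cos(105) = -1.2941
y = 5 * sin(105) = 4.8296

(-1.2941, 4.8296)


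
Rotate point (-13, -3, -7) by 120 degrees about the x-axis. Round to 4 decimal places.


x' = -13
y' = -3*cos(120) - -7*sin(120) = 7.5622
z' = -3*sin(120) + -7*cos(120) = 0.9019

(-13, 7.5622, 0.9019)


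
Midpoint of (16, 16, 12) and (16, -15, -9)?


Midpoint = ((16+16)/2, (16+-15)/2, (12+-9)/2) = (16, 0.5, 1.5)

(16, 0.5, 1.5)


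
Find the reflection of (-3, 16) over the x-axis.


Reflection across x-axis: (x, y) -> (x, -y)
(-3, 16) -> (-3, -16)

(-3, -16)


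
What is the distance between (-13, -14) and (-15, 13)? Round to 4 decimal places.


d = sqrt((-15--13)^2 + (13--14)^2) = 27.074

27.074


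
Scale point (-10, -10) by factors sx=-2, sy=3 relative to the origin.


Scaling: (x*sx, y*sy) = (-10*-2, -10*3) = (20, -30)

(20, -30)


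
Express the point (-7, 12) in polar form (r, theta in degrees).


r = sqrt((-7)^2 + 12^2) = 13.8924
theta = atan2(12, -7) = 120.2564 degrees

r = 13.8924, theta = 120.2564 degrees


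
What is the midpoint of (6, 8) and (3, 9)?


Midpoint = ((6+3)/2, (8+9)/2) = (4.5, 8.5)

(4.5, 8.5)


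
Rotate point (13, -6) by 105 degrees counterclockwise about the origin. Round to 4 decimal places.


x' = 13*cos(105) - -6*sin(105) = 2.4309
y' = 13*sin(105) + -6*cos(105) = 14.11

(2.4309, 14.11)


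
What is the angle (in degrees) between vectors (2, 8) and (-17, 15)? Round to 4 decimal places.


dot = 2*-17 + 8*15 = 86
|u| = 8.2462, |v| = 22.6716
cos(angle) = 0.46
angle = 62.6126 degrees

62.6126 degrees


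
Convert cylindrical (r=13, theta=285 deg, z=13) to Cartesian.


x = 13 * cos(285) = 3.3646
y = 13 * sin(285) = -12.557
z = 13

(3.3646, -12.557, 13)


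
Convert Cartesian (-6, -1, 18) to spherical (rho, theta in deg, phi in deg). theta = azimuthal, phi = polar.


rho = sqrt((-6)^2 + (-1)^2 + 18^2) = 19
theta = atan2(-1, -6) = 189.4623 deg
phi = acos(18/19) = 18.6717 deg

rho = 19, theta = 189.4623 deg, phi = 18.6717 deg


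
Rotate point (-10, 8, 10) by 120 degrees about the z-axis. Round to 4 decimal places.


x' = -10*cos(120) - 8*sin(120) = -1.9282
y' = -10*sin(120) + 8*cos(120) = -12.6603
z' = 10

(-1.9282, -12.6603, 10)


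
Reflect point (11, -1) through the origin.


Reflection through origin: (x, y) -> (-x, -y)
(11, -1) -> (-11, 1)

(-11, 1)


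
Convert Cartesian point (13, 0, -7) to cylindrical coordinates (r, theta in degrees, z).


r = sqrt(13^2 + 0^2) = 13
theta = atan2(0, 13) = 0 deg
z = -7

r = 13, theta = 0 deg, z = -7


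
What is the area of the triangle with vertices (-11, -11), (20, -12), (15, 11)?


Area = |x1(y2-y3) + x2(y3-y1) + x3(y1-y2)| / 2
= |-11*(-12-11) + 20*(11--11) + 15*(-11--12)| / 2
= 354

354


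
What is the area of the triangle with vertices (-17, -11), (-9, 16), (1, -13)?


Area = |x1(y2-y3) + x2(y3-y1) + x3(y1-y2)| / 2
= |-17*(16--13) + -9*(-13--11) + 1*(-11-16)| / 2
= 251

251


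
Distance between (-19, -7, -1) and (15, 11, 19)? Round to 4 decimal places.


d = sqrt((15--19)^2 + (11--7)^2 + (19--1)^2) = 43.359

43.359


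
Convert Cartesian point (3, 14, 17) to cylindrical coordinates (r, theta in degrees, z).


r = sqrt(3^2 + 14^2) = 14.3178
theta = atan2(14, 3) = 77.9052 deg
z = 17

r = 14.3178, theta = 77.9052 deg, z = 17


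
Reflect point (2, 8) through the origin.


Reflection through origin: (x, y) -> (-x, -y)
(2, 8) -> (-2, -8)

(-2, -8)


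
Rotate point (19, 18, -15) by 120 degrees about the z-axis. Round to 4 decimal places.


x' = 19*cos(120) - 18*sin(120) = -25.0885
y' = 19*sin(120) + 18*cos(120) = 7.4545
z' = -15

(-25.0885, 7.4545, -15)


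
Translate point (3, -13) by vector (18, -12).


Translation: (x+dx, y+dy) = (3+18, -13+-12) = (21, -25)

(21, -25)


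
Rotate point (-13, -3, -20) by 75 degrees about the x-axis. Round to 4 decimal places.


x' = -13
y' = -3*cos(75) - -20*sin(75) = 18.5421
z' = -3*sin(75) + -20*cos(75) = -8.0742

(-13, 18.5421, -8.0742)


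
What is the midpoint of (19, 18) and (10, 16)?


Midpoint = ((19+10)/2, (18+16)/2) = (14.5, 17)

(14.5, 17)


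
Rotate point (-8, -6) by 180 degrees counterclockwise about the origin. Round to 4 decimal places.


x' = -8*cos(180) - -6*sin(180) = 8
y' = -8*sin(180) + -6*cos(180) = 6

(8, 6)


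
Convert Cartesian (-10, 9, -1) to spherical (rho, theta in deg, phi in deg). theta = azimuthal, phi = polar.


rho = sqrt((-10)^2 + 9^2 + (-1)^2) = 13.4907
theta = atan2(9, -10) = 138.0128 deg
phi = acos(-1/13.4907) = 94.2509 deg

rho = 13.4907, theta = 138.0128 deg, phi = 94.2509 deg


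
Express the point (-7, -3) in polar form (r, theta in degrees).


r = sqrt((-7)^2 + (-3)^2) = 7.6158
theta = atan2(-3, -7) = 203.1986 degrees

r = 7.6158, theta = 203.1986 degrees


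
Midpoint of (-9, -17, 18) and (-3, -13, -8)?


Midpoint = ((-9+-3)/2, (-17+-13)/2, (18+-8)/2) = (-6, -15, 5)

(-6, -15, 5)


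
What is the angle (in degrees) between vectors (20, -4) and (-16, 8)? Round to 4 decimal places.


dot = 20*-16 + -4*8 = -352
|u| = 20.3961, |v| = 17.8885
cos(angle) = -0.9648
angle = 164.7449 degrees

164.7449 degrees


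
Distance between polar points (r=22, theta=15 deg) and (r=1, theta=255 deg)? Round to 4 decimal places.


d = sqrt(r1^2 + r2^2 - 2*r1*r2*cos(t2-t1))
d = sqrt(22^2 + 1^2 - 2*22*1*cos(255-15)) = 22.5167

22.5167


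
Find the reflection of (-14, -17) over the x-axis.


Reflection across x-axis: (x, y) -> (x, -y)
(-14, -17) -> (-14, 17)

(-14, 17)


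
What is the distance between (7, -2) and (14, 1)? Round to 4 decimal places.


d = sqrt((14-7)^2 + (1--2)^2) = 7.6158

7.6158


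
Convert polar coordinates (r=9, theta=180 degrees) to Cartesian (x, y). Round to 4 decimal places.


x = 9 * cos(180) = -9
y = 9 * sin(180) = 0

(-9, 0)


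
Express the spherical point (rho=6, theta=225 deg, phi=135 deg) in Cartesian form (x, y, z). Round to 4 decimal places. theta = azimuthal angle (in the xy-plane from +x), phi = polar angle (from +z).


x = 6 * sin(135) * cos(225) = -3
y = 6 * sin(135) * sin(225) = -3
z = 6 * cos(135) = -4.2426

(-3, -3, -4.2426)


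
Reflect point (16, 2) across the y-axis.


Reflection across y-axis: (x, y) -> (-x, y)
(16, 2) -> (-16, 2)

(-16, 2)


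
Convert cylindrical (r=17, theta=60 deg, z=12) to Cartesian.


x = 17 * cos(60) = 8.5
y = 17 * sin(60) = 14.7224
z = 12

(8.5, 14.7224, 12)


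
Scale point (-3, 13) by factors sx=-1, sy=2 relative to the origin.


Scaling: (x*sx, y*sy) = (-3*-1, 13*2) = (3, 26)

(3, 26)


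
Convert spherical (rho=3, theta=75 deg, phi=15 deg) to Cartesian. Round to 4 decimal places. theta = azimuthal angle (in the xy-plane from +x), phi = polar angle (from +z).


x = 3 * sin(15) * cos(75) = 0.201
y = 3 * sin(15) * sin(75) = 0.75
z = 3 * cos(15) = 2.8978

(0.201, 0.75, 2.8978)


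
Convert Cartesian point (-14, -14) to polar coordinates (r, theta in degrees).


r = sqrt((-14)^2 + (-14)^2) = 19.799
theta = atan2(-14, -14) = 225 degrees

r = 19.799, theta = 225 degrees


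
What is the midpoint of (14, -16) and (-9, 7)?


Midpoint = ((14+-9)/2, (-16+7)/2) = (2.5, -4.5)

(2.5, -4.5)


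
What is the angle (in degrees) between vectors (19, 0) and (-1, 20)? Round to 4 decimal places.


dot = 19*-1 + 0*20 = -19
|u| = 19, |v| = 20.025
cos(angle) = -0.0499
angle = 92.8624 degrees

92.8624 degrees


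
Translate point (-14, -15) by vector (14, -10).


Translation: (x+dx, y+dy) = (-14+14, -15+-10) = (0, -25)

(0, -25)


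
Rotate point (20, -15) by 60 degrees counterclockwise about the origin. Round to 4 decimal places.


x' = 20*cos(60) - -15*sin(60) = 22.9904
y' = 20*sin(60) + -15*cos(60) = 9.8205

(22.9904, 9.8205)


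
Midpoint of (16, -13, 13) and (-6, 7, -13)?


Midpoint = ((16+-6)/2, (-13+7)/2, (13+-13)/2) = (5, -3, 0)

(5, -3, 0)


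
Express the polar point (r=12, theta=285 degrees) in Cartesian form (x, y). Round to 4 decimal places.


x = 12 * cos(285) = 3.1058
y = 12 * sin(285) = -11.5911

(3.1058, -11.5911)


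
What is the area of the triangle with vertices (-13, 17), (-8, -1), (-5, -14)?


Area = |x1(y2-y3) + x2(y3-y1) + x3(y1-y2)| / 2
= |-13*(-1--14) + -8*(-14-17) + -5*(17--1)| / 2
= 5.5

5.5


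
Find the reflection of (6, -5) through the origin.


Reflection through origin: (x, y) -> (-x, -y)
(6, -5) -> (-6, 5)

(-6, 5)


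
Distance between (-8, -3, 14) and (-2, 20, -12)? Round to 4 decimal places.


d = sqrt((-2--8)^2 + (20--3)^2 + (-12-14)^2) = 35.2278

35.2278


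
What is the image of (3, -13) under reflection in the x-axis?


Reflection across x-axis: (x, y) -> (x, -y)
(3, -13) -> (3, 13)

(3, 13)


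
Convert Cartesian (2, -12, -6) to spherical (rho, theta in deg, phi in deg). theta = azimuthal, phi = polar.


rho = sqrt(2^2 + (-12)^2 + (-6)^2) = 13.5647
theta = atan2(-12, 2) = 279.4623 deg
phi = acos(-6/13.5647) = 116.2524 deg

rho = 13.5647, theta = 279.4623 deg, phi = 116.2524 deg


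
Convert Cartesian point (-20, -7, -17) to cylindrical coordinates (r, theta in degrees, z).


r = sqrt((-20)^2 + (-7)^2) = 21.1896
theta = atan2(-7, -20) = 199.29 deg
z = -17

r = 21.1896, theta = 199.29 deg, z = -17


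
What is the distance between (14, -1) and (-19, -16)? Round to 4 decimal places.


d = sqrt((-19-14)^2 + (-16--1)^2) = 36.2491

36.2491


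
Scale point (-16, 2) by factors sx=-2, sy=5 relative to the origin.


Scaling: (x*sx, y*sy) = (-16*-2, 2*5) = (32, 10)

(32, 10)


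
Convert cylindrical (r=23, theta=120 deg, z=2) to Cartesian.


x = 23 * cos(120) = -11.5
y = 23 * sin(120) = 19.9186
z = 2

(-11.5, 19.9186, 2)


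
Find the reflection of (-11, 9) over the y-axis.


Reflection across y-axis: (x, y) -> (-x, y)
(-11, 9) -> (11, 9)

(11, 9)


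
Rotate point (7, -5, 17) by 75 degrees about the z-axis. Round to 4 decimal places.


x' = 7*cos(75) - -5*sin(75) = 6.6414
y' = 7*sin(75) + -5*cos(75) = 5.4674
z' = 17

(6.6414, 5.4674, 17)


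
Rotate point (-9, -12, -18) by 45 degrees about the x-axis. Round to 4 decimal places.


x' = -9
y' = -12*cos(45) - -18*sin(45) = 4.2426
z' = -12*sin(45) + -18*cos(45) = -21.2132

(-9, 4.2426, -21.2132)


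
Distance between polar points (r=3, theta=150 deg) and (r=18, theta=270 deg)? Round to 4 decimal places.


d = sqrt(r1^2 + r2^2 - 2*r1*r2*cos(t2-t1))
d = sqrt(3^2 + 18^2 - 2*3*18*cos(270-150)) = 19.6723

19.6723


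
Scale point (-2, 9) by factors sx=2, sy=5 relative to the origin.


Scaling: (x*sx, y*sy) = (-2*2, 9*5) = (-4, 45)

(-4, 45)


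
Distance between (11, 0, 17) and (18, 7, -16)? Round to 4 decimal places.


d = sqrt((18-11)^2 + (7-0)^2 + (-16-17)^2) = 34.4529

34.4529


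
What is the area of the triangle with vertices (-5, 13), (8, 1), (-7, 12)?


Area = |x1(y2-y3) + x2(y3-y1) + x3(y1-y2)| / 2
= |-5*(1-12) + 8*(12-13) + -7*(13-1)| / 2
= 18.5

18.5


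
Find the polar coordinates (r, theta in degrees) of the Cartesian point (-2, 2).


r = sqrt((-2)^2 + 2^2) = 2.8284
theta = atan2(2, -2) = 135 degrees

r = 2.8284, theta = 135 degrees


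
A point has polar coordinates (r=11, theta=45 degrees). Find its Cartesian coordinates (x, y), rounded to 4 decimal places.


x = 11 * cos(45) = 7.7782
y = 11 * sin(45) = 7.7782

(7.7782, 7.7782)


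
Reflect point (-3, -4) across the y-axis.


Reflection across y-axis: (x, y) -> (-x, y)
(-3, -4) -> (3, -4)

(3, -4)


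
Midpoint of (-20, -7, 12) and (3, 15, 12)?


Midpoint = ((-20+3)/2, (-7+15)/2, (12+12)/2) = (-8.5, 4, 12)

(-8.5, 4, 12)


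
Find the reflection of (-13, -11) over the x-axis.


Reflection across x-axis: (x, y) -> (x, -y)
(-13, -11) -> (-13, 11)

(-13, 11)


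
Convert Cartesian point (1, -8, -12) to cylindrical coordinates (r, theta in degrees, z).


r = sqrt(1^2 + (-8)^2) = 8.0623
theta = atan2(-8, 1) = 277.125 deg
z = -12

r = 8.0623, theta = 277.125 deg, z = -12


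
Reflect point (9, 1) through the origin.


Reflection through origin: (x, y) -> (-x, -y)
(9, 1) -> (-9, -1)

(-9, -1)


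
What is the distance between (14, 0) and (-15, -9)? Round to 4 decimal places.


d = sqrt((-15-14)^2 + (-9-0)^2) = 30.3645

30.3645


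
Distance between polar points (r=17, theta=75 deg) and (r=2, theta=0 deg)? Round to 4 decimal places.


d = sqrt(r1^2 + r2^2 - 2*r1*r2*cos(t2-t1))
d = sqrt(17^2 + 2^2 - 2*17*2*cos(0-75)) = 16.5952

16.5952


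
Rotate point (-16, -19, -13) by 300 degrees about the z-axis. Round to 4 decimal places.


x' = -16*cos(300) - -19*sin(300) = -24.4545
y' = -16*sin(300) + -19*cos(300) = 4.3564
z' = -13

(-24.4545, 4.3564, -13)


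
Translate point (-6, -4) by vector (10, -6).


Translation: (x+dx, y+dy) = (-6+10, -4+-6) = (4, -10)

(4, -10)


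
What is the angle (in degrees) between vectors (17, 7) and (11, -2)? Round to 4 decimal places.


dot = 17*11 + 7*-2 = 173
|u| = 18.3848, |v| = 11.1803
cos(angle) = 0.8417
angle = 32.685 degrees

32.685 degrees


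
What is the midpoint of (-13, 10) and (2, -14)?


Midpoint = ((-13+2)/2, (10+-14)/2) = (-5.5, -2)

(-5.5, -2)


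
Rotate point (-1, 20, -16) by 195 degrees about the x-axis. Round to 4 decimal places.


x' = -1
y' = 20*cos(195) - -16*sin(195) = -23.4596
z' = 20*sin(195) + -16*cos(195) = 10.2784

(-1, -23.4596, 10.2784)


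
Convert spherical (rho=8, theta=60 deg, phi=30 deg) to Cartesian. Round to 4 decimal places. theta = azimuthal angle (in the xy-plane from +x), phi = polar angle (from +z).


x = 8 * sin(30) * cos(60) = 2
y = 8 * sin(30) * sin(60) = 3.4641
z = 8 * cos(30) = 6.9282

(2, 3.4641, 6.9282)


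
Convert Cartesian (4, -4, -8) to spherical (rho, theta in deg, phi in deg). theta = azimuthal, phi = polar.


rho = sqrt(4^2 + (-4)^2 + (-8)^2) = 9.798
theta = atan2(-4, 4) = 315 deg
phi = acos(-8/9.798) = 144.7356 deg

rho = 9.798, theta = 315 deg, phi = 144.7356 deg


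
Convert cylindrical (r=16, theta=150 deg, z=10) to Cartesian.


x = 16 * cos(150) = -13.8564
y = 16 * sin(150) = 8
z = 10

(-13.8564, 8, 10)


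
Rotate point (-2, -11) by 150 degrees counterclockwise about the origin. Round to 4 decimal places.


x' = -2*cos(150) - -11*sin(150) = 7.2321
y' = -2*sin(150) + -11*cos(150) = 8.5263

(7.2321, 8.5263)


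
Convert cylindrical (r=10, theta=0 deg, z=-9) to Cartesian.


x = 10 * cos(0) = 10
y = 10 * sin(0) = 0
z = -9

(10, 0, -9)


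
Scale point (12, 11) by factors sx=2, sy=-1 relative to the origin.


Scaling: (x*sx, y*sy) = (12*2, 11*-1) = (24, -11)

(24, -11)


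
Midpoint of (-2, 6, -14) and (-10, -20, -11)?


Midpoint = ((-2+-10)/2, (6+-20)/2, (-14+-11)/2) = (-6, -7, -12.5)

(-6, -7, -12.5)


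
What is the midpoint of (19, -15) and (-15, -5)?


Midpoint = ((19+-15)/2, (-15+-5)/2) = (2, -10)

(2, -10)


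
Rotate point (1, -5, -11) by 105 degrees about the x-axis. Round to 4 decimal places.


x' = 1
y' = -5*cos(105) - -11*sin(105) = 11.9193
z' = -5*sin(105) + -11*cos(105) = -1.9826

(1, 11.9193, -1.9826)


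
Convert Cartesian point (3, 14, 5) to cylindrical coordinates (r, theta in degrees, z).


r = sqrt(3^2 + 14^2) = 14.3178
theta = atan2(14, 3) = 77.9052 deg
z = 5

r = 14.3178, theta = 77.9052 deg, z = 5


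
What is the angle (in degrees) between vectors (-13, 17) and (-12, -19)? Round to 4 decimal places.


dot = -13*-12 + 17*-19 = -167
|u| = 21.4009, |v| = 22.4722
cos(angle) = -0.3472
angle = 110.319 degrees

110.319 degrees


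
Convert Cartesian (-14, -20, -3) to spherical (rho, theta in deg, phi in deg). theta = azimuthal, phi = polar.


rho = sqrt((-14)^2 + (-20)^2 + (-3)^2) = 24.5967
theta = atan2(-20, -14) = 235.008 deg
phi = acos(-3/24.5967) = 97.0057 deg

rho = 24.5967, theta = 235.008 deg, phi = 97.0057 deg


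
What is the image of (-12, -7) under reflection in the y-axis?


Reflection across y-axis: (x, y) -> (-x, y)
(-12, -7) -> (12, -7)

(12, -7)


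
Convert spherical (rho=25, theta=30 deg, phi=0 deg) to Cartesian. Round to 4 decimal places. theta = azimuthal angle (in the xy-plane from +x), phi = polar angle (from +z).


x = 25 * sin(0) * cos(30) = 0
y = 25 * sin(0) * sin(30) = 0
z = 25 * cos(0) = 25

(0, 0, 25)


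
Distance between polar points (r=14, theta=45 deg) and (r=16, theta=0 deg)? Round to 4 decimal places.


d = sqrt(r1^2 + r2^2 - 2*r1*r2*cos(t2-t1))
d = sqrt(14^2 + 16^2 - 2*14*16*cos(0-45)) = 11.6282

11.6282


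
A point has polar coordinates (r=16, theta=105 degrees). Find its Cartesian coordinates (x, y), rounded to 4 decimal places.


x = 16 * cos(105) = -4.1411
y = 16 * sin(105) = 15.4548

(-4.1411, 15.4548)


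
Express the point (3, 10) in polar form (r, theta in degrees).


r = sqrt(3^2 + 10^2) = 10.4403
theta = atan2(10, 3) = 73.3008 degrees

r = 10.4403, theta = 73.3008 degrees


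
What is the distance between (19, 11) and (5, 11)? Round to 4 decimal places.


d = sqrt((5-19)^2 + (11-11)^2) = 14

14


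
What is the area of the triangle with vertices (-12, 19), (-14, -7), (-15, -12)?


Area = |x1(y2-y3) + x2(y3-y1) + x3(y1-y2)| / 2
= |-12*(-7--12) + -14*(-12-19) + -15*(19--7)| / 2
= 8

8


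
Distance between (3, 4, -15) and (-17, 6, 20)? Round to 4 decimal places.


d = sqrt((-17-3)^2 + (6-4)^2 + (20--15)^2) = 40.3609

40.3609


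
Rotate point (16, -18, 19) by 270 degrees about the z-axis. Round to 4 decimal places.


x' = 16*cos(270) - -18*sin(270) = -18
y' = 16*sin(270) + -18*cos(270) = -16
z' = 19

(-18, -16, 19)


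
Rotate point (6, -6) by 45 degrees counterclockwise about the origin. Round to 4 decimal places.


x' = 6*cos(45) - -6*sin(45) = 8.4853
y' = 6*sin(45) + -6*cos(45) = 0

(8.4853, 0)


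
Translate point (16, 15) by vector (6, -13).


Translation: (x+dx, y+dy) = (16+6, 15+-13) = (22, 2)

(22, 2)


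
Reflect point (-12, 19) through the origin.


Reflection through origin: (x, y) -> (-x, -y)
(-12, 19) -> (12, -19)

(12, -19)


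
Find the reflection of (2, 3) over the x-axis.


Reflection across x-axis: (x, y) -> (x, -y)
(2, 3) -> (2, -3)

(2, -3)


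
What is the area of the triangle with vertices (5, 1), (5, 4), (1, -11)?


Area = |x1(y2-y3) + x2(y3-y1) + x3(y1-y2)| / 2
= |5*(4--11) + 5*(-11-1) + 1*(1-4)| / 2
= 6

6


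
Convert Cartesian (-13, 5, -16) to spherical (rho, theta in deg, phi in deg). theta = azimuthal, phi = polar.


rho = sqrt((-13)^2 + 5^2 + (-16)^2) = 21.2132
theta = atan2(5, -13) = 158.9625 deg
phi = acos(-16/21.2132) = 138.9596 deg

rho = 21.2132, theta = 158.9625 deg, phi = 138.9596 deg


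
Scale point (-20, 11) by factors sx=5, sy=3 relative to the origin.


Scaling: (x*sx, y*sy) = (-20*5, 11*3) = (-100, 33)

(-100, 33)


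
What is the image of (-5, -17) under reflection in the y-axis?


Reflection across y-axis: (x, y) -> (-x, y)
(-5, -17) -> (5, -17)

(5, -17)


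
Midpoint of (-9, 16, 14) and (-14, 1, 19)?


Midpoint = ((-9+-14)/2, (16+1)/2, (14+19)/2) = (-11.5, 8.5, 16.5)

(-11.5, 8.5, 16.5)


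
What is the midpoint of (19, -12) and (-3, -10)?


Midpoint = ((19+-3)/2, (-12+-10)/2) = (8, -11)

(8, -11)


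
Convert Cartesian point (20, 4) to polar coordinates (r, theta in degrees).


r = sqrt(20^2 + 4^2) = 20.3961
theta = atan2(4, 20) = 11.3099 degrees

r = 20.3961, theta = 11.3099 degrees


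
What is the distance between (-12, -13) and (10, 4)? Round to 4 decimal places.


d = sqrt((10--12)^2 + (4--13)^2) = 27.8029

27.8029


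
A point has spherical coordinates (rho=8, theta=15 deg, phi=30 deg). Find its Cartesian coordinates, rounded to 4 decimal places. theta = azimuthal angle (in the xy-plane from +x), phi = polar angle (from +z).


x = 8 * sin(30) * cos(15) = 3.8637
y = 8 * sin(30) * sin(15) = 1.0353
z = 8 * cos(30) = 6.9282

(3.8637, 1.0353, 6.9282)


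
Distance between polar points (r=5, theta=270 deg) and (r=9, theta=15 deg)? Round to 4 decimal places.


d = sqrt(r1^2 + r2^2 - 2*r1*r2*cos(t2-t1))
d = sqrt(5^2 + 9^2 - 2*5*9*cos(15-270)) = 11.3707

11.3707


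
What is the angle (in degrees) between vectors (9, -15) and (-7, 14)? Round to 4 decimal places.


dot = 9*-7 + -15*14 = -273
|u| = 17.4929, |v| = 15.6525
cos(angle) = -0.9971
angle = 175.6013 degrees

175.6013 degrees


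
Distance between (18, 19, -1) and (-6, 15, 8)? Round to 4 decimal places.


d = sqrt((-6-18)^2 + (15-19)^2 + (8--1)^2) = 25.9422

25.9422


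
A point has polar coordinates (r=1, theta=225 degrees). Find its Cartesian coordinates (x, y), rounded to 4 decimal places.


x = 1 * cos(225) = -0.7071
y = 1 * sin(225) = -0.7071

(-0.7071, -0.7071)


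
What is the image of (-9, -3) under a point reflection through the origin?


Reflection through origin: (x, y) -> (-x, -y)
(-9, -3) -> (9, 3)

(9, 3)


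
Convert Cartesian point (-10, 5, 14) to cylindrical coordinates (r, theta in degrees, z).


r = sqrt((-10)^2 + 5^2) = 11.1803
theta = atan2(5, -10) = 153.4349 deg
z = 14

r = 11.1803, theta = 153.4349 deg, z = 14


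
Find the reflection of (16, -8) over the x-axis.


Reflection across x-axis: (x, y) -> (x, -y)
(16, -8) -> (16, 8)

(16, 8)


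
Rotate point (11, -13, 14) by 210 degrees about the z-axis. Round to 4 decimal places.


x' = 11*cos(210) - -13*sin(210) = -16.0263
y' = 11*sin(210) + -13*cos(210) = 5.7583
z' = 14

(-16.0263, 5.7583, 14)


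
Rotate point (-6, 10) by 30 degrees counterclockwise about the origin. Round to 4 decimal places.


x' = -6*cos(30) - 10*sin(30) = -10.1962
y' = -6*sin(30) + 10*cos(30) = 5.6603

(-10.1962, 5.6603)


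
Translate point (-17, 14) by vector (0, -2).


Translation: (x+dx, y+dy) = (-17+0, 14+-2) = (-17, 12)

(-17, 12)


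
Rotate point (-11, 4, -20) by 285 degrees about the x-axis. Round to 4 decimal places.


x' = -11
y' = 4*cos(285) - -20*sin(285) = -18.2832
z' = 4*sin(285) + -20*cos(285) = -9.0401

(-11, -18.2832, -9.0401)


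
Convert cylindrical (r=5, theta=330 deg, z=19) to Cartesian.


x = 5 * cos(330) = 4.3301
y = 5 * sin(330) = -2.5
z = 19

(4.3301, -2.5, 19)


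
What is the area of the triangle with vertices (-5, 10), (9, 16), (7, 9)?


Area = |x1(y2-y3) + x2(y3-y1) + x3(y1-y2)| / 2
= |-5*(16-9) + 9*(9-10) + 7*(10-16)| / 2
= 43

43


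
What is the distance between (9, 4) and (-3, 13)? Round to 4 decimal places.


d = sqrt((-3-9)^2 + (13-4)^2) = 15

15


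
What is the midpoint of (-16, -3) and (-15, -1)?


Midpoint = ((-16+-15)/2, (-3+-1)/2) = (-15.5, -2)

(-15.5, -2)


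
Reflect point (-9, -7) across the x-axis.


Reflection across x-axis: (x, y) -> (x, -y)
(-9, -7) -> (-9, 7)

(-9, 7)


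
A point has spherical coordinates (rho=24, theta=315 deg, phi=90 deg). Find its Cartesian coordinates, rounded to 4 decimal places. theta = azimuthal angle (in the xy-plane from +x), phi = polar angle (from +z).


x = 24 * sin(90) * cos(315) = 16.9706
y = 24 * sin(90) * sin(315) = -16.9706
z = 24 * cos(90) = 0

(16.9706, -16.9706, 0)


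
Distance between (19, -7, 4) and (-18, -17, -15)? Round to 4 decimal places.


d = sqrt((-18-19)^2 + (-17--7)^2 + (-15-4)^2) = 42.7785

42.7785


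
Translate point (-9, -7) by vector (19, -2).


Translation: (x+dx, y+dy) = (-9+19, -7+-2) = (10, -9)

(10, -9)
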